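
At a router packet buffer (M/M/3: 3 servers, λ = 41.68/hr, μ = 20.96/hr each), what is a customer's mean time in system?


a = 1.9885; ρ = 0.6628; P₀ = 0.112957
Lq = P₀·a^c·ρ/(c!(1−ρ)²) = 0.86326
Wq = Lq/λ = 0.86326/41.68 = 0.02071 hr
W = Wq + 1/μ = 0.02071 + 0.04771 = 0.06842 hr

Final: 0.06842 hr


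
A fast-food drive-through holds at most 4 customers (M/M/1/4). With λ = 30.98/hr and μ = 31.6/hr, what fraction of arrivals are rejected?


ρ = λ/μ = 30.98/31.6 = 0.9804
P_K = (1−ρ)ρ^K/(1−ρ^(K+1)) = (0.01962·0.923799)/(1 − 0.905673)
= 0.018125/0.094327 = 0.192153

Final: 0.192153


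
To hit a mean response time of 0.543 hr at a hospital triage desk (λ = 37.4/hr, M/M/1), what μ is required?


W = 1/(μ−λ) ⇒ μ − λ = 1/W = 1/0.543 = 1.8416
μ = λ + 1/W = 37.4 + 1.8416 = 39.2416 per hr

Final: 39.2416 /hr


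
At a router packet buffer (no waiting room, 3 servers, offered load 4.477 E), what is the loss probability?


B(c,a) = (a^c/c!) / Σ_{k=0}^{c} a^k/k!
a^3/3! = 14.955813
Σ terms (k=0..3): 1.00000 + 4.47700 + 10.02176 + 14.95581 = 30.454578
B = 14.955813/30.454578 = 0.491086

Final: 0.491086


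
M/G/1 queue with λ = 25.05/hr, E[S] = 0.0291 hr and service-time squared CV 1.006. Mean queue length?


ρ = λ·E[S] = 25.05·0.0291 = 0.7290
Lq = ρ²(1+C_s²)/(2(1−ρ)) = 0.5314·(1+1.006)/(2·0.2710)
= 0.5314·2.0060/0.5421 = 1.96635

Final: 1.96635


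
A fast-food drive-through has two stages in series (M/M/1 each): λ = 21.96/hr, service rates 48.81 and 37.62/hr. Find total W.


Each node sees arrival rate λ = 21.96/hr (tandem ⇒ throughput preserved).
W₁ = 1/(μ₁−λ) = 1/(48.81−21.96) = 0.03724 hr
W₂ = 1/(μ₂−λ) = 1/(37.62−21.96) = 0.06386 hr
W_total = W₁ + W₂ = 0.03724 + 0.06386 = 0.10110 hr

Final: 0.10110 hr


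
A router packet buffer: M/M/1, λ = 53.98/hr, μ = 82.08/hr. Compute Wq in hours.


ρ = 53.98/82.08 = 0.6577
Wq = ρ/(μ−λ) = 0.6577/(82.08 − 53.98) = 0.6577/28.10 = 0.02340 hr

Final: 0.02340 hr


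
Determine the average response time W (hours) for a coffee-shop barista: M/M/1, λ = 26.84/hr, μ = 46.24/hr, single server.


W = 1/(μ−λ) = 1/(46.24 − 26.84) = 1/19.40 = 0.05155 hr

Final: 0.05155 hr


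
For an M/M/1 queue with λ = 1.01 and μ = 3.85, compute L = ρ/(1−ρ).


ρ = λ/μ = 1.01/3.85 = 0.2623
L = ρ/(1−ρ) = 0.2623/(1 − 0.2623) = 0.2623/0.7377 = 0.3556

Final: 0.3556


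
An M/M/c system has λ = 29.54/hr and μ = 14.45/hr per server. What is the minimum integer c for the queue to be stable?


Stability requires cμ > λ ⇔ c > λ/μ.
λ/μ = 29.54/14.45 = 2.0443
Minimum integer c = ⌊2.0443⌋ + 1 = 3
Check: 3·14.45 = 43.35 > 29.54, while 2·14.45 = 28.90 ≤ 29.54

Final: 3 servers


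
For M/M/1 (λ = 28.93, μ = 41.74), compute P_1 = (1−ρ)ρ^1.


ρ = 28.93/41.74 = 0.6931
P_n = (1−ρ)·ρ^n = (1 − 0.6931)·0.6931^1 = 0.3069·0.693100 = 0.212712

Final: 0.212712


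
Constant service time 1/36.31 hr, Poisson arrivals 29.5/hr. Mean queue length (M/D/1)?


ρ = 29.5/36.31 = 0.8124
M/D/1: Lq = ρ²/(2(1−ρ)) = 0.6601/(2·0.1876) = 1.75971

Final: 1.75971


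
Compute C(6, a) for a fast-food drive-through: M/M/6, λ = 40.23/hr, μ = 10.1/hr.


a = λ/μ = 3.9832; ρ = a/6 = 0.6639
P₀ = 0.017009 (from M/M/c formula)
C(c,a) = [a^c/(c!(1−ρ))]·P₀ = [3993.66795/(720·0.3361)]·0.017009
= 16.50141·0.017009 = 0.280667

Final: 0.280667


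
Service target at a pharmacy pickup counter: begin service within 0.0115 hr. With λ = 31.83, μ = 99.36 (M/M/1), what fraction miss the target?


ρ = 31.83/99.36 = 0.3204
P(Wq > t) = ρ·e^{−(μ−λ)t} = 0.3204·e^{−0.7766}
= 0.3204·0.459970 = 0.147351

Final: 0.147351


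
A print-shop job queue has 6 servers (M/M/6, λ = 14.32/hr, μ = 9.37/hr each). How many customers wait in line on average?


a = λ/μ = 1.5283; ρ = a/6 = 0.2547
P₀ = 0.216847
Lq = P₀·a^c·ρ / (c!·(1−ρ)²) = 0.216847·12.74150·0.2547/(720·0.55545)
= 0.001760

Final: 0.001760


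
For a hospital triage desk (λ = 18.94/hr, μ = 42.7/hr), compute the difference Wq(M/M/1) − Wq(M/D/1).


ρ = 18.94/42.7 = 0.4436
Wq(M/M/1) = ρ/(μ−λ) = 0.4436/23.76 = 0.01867 hr
Wq(M/D/1) = ρ/(2(μ−λ)) = 0.009334 hr
Savings = 0.01867 − 0.009334 = 0.009334 hr

Final: 0.009334 hr


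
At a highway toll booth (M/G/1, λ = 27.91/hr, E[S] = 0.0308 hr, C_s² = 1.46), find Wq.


ρ = λ·E[S] = 27.91·0.0308 = 0.8596
E[S²] = E[S]²(1+C_s²) = 0.0308²·(1+1.46) = 0.002334
Wq = λ·E[S²]/(2(1−ρ)) = 27.91·0.002334/(2·0.1404) = 0.23200 hr

Final: 0.23200 hr


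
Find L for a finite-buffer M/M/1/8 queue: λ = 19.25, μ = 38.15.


ρ = 19.25/38.15 = 0.5046
L = ρ[1 − (K+1)ρ^K + Kρ^(K+1)] / [(1−ρ)(1−ρ^(K+1))]
Numerator: 0.5046·(1 − 9·0.004202 + 8·0.002120) = 0.494063
Denominator: (0.4954)·(0.997880) = 0.494362
L = 0.494063/0.494362 = 0.9994

Final: 0.9994


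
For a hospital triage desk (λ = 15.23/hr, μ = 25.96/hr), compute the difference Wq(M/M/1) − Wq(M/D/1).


ρ = 15.23/25.96 = 0.5867
Wq(M/M/1) = ρ/(μ−λ) = 0.5867/10.73 = 0.05468 hr
Wq(M/D/1) = ρ/(2(μ−λ)) = 0.02734 hr
Savings = 0.05468 − 0.02734 = 0.02734 hr

Final: 0.02734 hr


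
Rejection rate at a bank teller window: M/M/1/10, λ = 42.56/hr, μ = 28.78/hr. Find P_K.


ρ = λ/μ = 42.56/28.78 = 1.4788
P_K = (1−ρ)ρ^K/(1−ρ^(K+1)) = (-0.4788·50.015924)/(1 − 73.963785)
= -23.947861/-72.963785 = 0.328216

Final: 0.328216


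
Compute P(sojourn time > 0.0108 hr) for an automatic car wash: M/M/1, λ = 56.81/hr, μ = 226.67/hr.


W ~ Exponential(μ−λ) for M/M/1.
μ − λ = 226.67 − 56.81 = 169.8600
P(W > t) = e^{−(μ−λ)t} = e^{−1.8345} = 0.159695

Final: 0.159695


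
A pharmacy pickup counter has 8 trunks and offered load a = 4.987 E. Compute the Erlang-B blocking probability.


B(c,a) = (a^c/c!) / Σ_{k=0}^{c} a^k/k!
a^8/8! = 9.488431
Σ terms (k=0..8): 1.00000 + 4.98700 + 12.43508 + 20.67126 + 25.77189 + 25.70488 + 21.36504 + 15.22107 + 9.48843 = 136.644645
B = 9.488431/136.644645 = 0.069439

Final: 0.069439


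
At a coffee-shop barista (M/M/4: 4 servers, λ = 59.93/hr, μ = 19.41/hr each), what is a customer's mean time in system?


a = 3.0876; ρ = 0.7719; P₀ = 0.032937
Lq = P₀·a^c·ρ/(c!(1−ρ)²) = 1.85031
Wq = Lq/λ = 1.85031/59.93 = 0.03087 hr
W = Wq + 1/μ = 0.03087 + 0.05152 = 0.08239 hr

Final: 0.08239 hr


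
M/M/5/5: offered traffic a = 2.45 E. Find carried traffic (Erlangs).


B(5,2.45) = 0.066039 (Erlang-B)
Carried load = a(1 − B) = 2.45·(1 − 0.066039) = 2.45·0.933961 = 2.2882 E

Final: 2.2882 Erlangs


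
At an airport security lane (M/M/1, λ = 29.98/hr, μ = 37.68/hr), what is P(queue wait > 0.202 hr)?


ρ = 29.98/37.68 = 0.7956
P(Wq > t) = ρ·e^{−(μ−λ)t} = 0.7956·e^{−1.5554}
= 0.7956·0.211105 = 0.167965

Final: 0.167965


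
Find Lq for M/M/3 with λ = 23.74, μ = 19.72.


a = λ/μ = 1.2039; ρ = a/3 = 0.4013
P₀ = 0.292897
Lq = P₀·a^c·ρ / (c!·(1−ρ)²) = 0.292897·1.74470·0.4013/(6·0.35846)
= 0.09534

Final: 0.09534


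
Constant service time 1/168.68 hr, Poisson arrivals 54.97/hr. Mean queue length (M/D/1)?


ρ = 54.97/168.68 = 0.3259
M/D/1: Lq = ρ²/(2(1−ρ)) = 0.1062/(2·0.6741) = 0.07877

Final: 0.07877


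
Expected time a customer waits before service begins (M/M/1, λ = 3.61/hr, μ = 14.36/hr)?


ρ = 3.61/14.36 = 0.2514
Wq = ρ/(μ−λ) = 0.2514/(14.36 − 3.61) = 0.2514/10.75 = 0.02339 hr

Final: 0.02339 hr


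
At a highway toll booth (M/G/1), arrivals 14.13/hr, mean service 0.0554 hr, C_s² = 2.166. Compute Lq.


ρ = λ·E[S] = 14.13·0.0554 = 0.7828
Lq = ρ²(1+C_s²)/(2(1−ρ)) = 0.6128·(1+2.166)/(2·0.2172)
= 0.6128·3.1660/0.4344 = 4.46611

Final: 4.46611


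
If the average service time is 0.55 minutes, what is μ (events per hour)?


μ = 1/(service time) in consistent units.
1 hour = 60 min, so μ = 60/0.55 = 109.0909 per hour

Final: 109.0909 /hr


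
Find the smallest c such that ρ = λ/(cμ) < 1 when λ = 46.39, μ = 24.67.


Stability requires cμ > λ ⇔ c > λ/μ.
λ/μ = 46.39/24.67 = 1.8804
Minimum integer c = ⌊1.8804⌋ + 1 = 2
Check: 2·24.67 = 49.34 > 46.39, while 1·24.67 = 24.67 ≤ 46.39

Final: 2 servers


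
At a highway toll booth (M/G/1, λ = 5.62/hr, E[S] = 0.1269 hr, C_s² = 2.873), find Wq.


ρ = λ·E[S] = 5.62·0.1269 = 0.7132
E[S²] = E[S]²(1+C_s²) = 0.1269²·(1+2.873) = 0.062369
Wq = λ·E[S²]/(2(1−ρ)) = 5.62·0.062369/(2·0.2868) = 0.61103 hr

Final: 0.61103 hr


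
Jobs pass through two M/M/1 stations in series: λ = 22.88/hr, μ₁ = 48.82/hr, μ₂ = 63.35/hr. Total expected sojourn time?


Each node sees arrival rate λ = 22.88/hr (tandem ⇒ throughput preserved).
W₁ = 1/(μ₁−λ) = 1/(48.82−22.88) = 0.03855 hr
W₂ = 1/(μ₂−λ) = 1/(63.35−22.88) = 0.02471 hr
W_total = W₁ + W₂ = 0.03855 + 0.02471 = 0.06326 hr

Final: 0.06326 hr


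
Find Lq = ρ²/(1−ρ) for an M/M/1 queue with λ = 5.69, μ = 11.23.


ρ = 5.69/11.23 = 0.5067
Lq = ρ²/(1−ρ) = 0.2567/0.4933 = 0.5204

Final: 0.5204


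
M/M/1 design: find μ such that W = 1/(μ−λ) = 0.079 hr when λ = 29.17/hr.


W = 1/(μ−λ) ⇒ μ − λ = 1/W = 1/0.079 = 12.6582
μ = λ + 1/W = 29.17 + 12.6582 = 41.8282 per hr

Final: 41.8282 /hr


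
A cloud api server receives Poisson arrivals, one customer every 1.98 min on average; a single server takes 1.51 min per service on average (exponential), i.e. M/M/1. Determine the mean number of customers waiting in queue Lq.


λ = 60/1.98 = 30.3030 /hr
μ = 60/1.51 = 39.7351 /hr
ρ = λ/μ = 30.3030/39.7351 = 0.7626
Lq = ρ²/(1−ρ) = 0.5816/0.2374 = 2.4501

Final: 2.4501


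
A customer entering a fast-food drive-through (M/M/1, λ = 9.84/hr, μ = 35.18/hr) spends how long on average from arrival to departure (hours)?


W = 1/(μ−λ) = 1/(35.18 − 9.84) = 1/25.34 = 0.03946 hr

Final: 0.03946 hr


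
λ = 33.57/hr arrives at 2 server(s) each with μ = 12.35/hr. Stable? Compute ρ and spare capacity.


Total capacity cμ = 2·12.35 = 24.70/hr
ρ = λ/(cμ) = 33.57/24.70 = 1.3591
Stable ⇔ ρ < 1: NO
Spare capacity = cμ − λ = 24.70 − 33.57 = -8.87/hr

Final: ρ = 1.3591; unstable; margin = -8.87/hr


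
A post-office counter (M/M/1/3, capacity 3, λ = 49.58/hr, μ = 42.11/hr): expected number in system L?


ρ = 49.58/42.11 = 1.1774
L = ρ[1 − (K+1)ρ^K + Kρ^(K+1)] / [(1−ρ)(1−ρ^(K+1))]
Numerator: 1.1774·(1 − 4·1.632164 + 3·1.921698) = 0.278379
Denominator: (-0.1774)·(-0.921698) = 0.163502
L = 0.278379/0.163502 = 1.7026

Final: 1.7026


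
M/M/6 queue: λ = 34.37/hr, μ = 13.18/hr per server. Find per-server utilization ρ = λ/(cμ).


ρ = λ/(cμ) = 34.37/(6·13.18) = 34.37/79.08 = 0.4346

Final: 0.4346


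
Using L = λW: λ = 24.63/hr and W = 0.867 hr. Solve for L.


L = λW = 24.63·0.867 = 21.3542

Final: 21.3542


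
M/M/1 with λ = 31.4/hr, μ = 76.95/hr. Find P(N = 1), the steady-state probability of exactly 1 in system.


ρ = 31.4/76.95 = 0.4081
P_n = (1−ρ)·ρ^n = (1 − 0.4081)·0.4081^1 = 0.5919·0.408057 = 0.241547

Final: 0.241547


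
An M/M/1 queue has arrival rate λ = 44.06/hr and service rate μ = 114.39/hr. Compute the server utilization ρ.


ρ = λ/μ = 44.06/114.39 = 0.3852

Final: 0.3852


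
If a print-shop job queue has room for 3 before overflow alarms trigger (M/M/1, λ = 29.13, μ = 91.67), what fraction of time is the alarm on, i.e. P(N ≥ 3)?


ρ = 29.13/91.67 = 0.3178
P(N ≥ n) = ρ^n = 0.3178^3 = 0.032088

Final: 0.032088


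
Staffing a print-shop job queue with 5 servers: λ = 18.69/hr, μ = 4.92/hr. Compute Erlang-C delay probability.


a = λ/μ = 3.7988; ρ = a/5 = 0.7598
P₀ = 0.017462 (from M/M/c formula)
C(c,a) = [a^c/(c!(1−ρ))]·P₀ = [791.08107/(120·0.2402)]·0.017462
= 27.44021·0.017462 = 0.479156

Final: 0.479156


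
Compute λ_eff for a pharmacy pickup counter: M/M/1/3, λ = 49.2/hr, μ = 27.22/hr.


ρ = 1.8075; P_K = (1−ρ)ρ^3/(1−ρ^4) = 0.492931
λ_eff = λ(1 − P_K) = 49.2·(1 − 0.492931) = 49.2·0.507069 = 24.9478 /hr

Final: 24.9478 /hr


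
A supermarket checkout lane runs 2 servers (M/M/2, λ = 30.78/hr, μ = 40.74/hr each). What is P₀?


a = λ/μ = 30.78/40.74 = 0.7555; ρ = a/c = 0.3778
Σ_{k=0}^{1} a^k/k! (terms k=0..1) = 1.00000 + 0.75552 = 1.75552
Tail: a^2/(2!(1−ρ)) = 0.57081/(2·0.6222) = 0.45868
P₀ = 1/(1.75552 + 0.45868) = 1/2.21420 = 0.451630

Final: 0.451630


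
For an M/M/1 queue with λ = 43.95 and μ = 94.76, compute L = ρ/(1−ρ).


ρ = λ/μ = 43.95/94.76 = 0.4638
L = ρ/(1−ρ) = 0.4638/(1 − 0.4638) = 0.4638/0.5362 = 0.8650

Final: 0.8650


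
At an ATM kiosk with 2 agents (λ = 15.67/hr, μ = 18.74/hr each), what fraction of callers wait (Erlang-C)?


a = λ/μ = 0.8362; ρ = a/2 = 0.4181
P₀ = 0.410348 (from M/M/c formula)
C(c,a) = [a^c/(c!(1−ρ))]·P₀ = [0.69920/(2·0.5819)]·0.410348
= 0.60078·0.410348 = 0.246527

Final: 0.246527


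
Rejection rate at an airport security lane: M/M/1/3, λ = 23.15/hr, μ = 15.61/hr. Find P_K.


ρ = λ/μ = 23.15/15.61 = 1.4830
P_K = (1−ρ)ρ^K/(1−ρ^(K+1)) = (-0.4830·3.261702)/(1 − 4.837181)
= -1.575479/-3.837181 = 0.410582

Final: 0.410582


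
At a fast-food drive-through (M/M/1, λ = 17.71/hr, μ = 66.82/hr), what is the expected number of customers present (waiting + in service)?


ρ = λ/μ = 17.71/66.82 = 0.2650
L = ρ/(1−ρ) = 0.2650/(1 − 0.2650) = 0.2650/0.7350 = 0.3606

Final: 0.3606


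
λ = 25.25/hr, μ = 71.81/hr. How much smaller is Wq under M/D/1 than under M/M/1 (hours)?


ρ = 25.25/71.81 = 0.3516
Wq(M/M/1) = ρ/(μ−λ) = 0.3516/46.56 = 0.007552 hr
Wq(M/D/1) = ρ/(2(μ−λ)) = 0.003776 hr
Savings = 0.007552 − 0.003776 = 0.003776 hr

Final: 0.003776 hr


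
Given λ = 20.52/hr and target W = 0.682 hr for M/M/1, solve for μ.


W = 1/(μ−λ) ⇒ μ − λ = 1/W = 1/0.682 = 1.4663
μ = λ + 1/W = 20.52 + 1.4663 = 21.9863 per hr

Final: 21.9863 /hr


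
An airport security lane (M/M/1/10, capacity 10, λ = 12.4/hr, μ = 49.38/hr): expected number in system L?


ρ = 12.4/49.38 = 0.2511
L = ρ[1 − (K+1)ρ^K + Kρ^(K+1)] / [(1−ρ)(1−ρ^(K+1))]
Numerator: 0.2511·(1 − 11·0.0000009970 + 10·0.0000002504) = 0.251112
Denominator: (0.7489)·(1.000000) = 0.748886
L = 0.251112/0.748886 = 0.3353

Final: 0.3353


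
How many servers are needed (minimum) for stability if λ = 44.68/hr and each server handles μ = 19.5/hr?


Stability requires cμ > λ ⇔ c > λ/μ.
λ/μ = 44.68/19.5 = 2.2913
Minimum integer c = ⌊2.2913⌋ + 1 = 3
Check: 3·19.5 = 58.50 > 44.68, while 2·19.5 = 39.00 ≤ 44.68

Final: 3 servers


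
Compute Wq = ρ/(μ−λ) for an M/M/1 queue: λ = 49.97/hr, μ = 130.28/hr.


ρ = 49.97/130.28 = 0.3836
Wq = ρ/(μ−λ) = 0.3836/(130.28 − 49.97) = 0.3836/80.31 = 0.004776 hr

Final: 0.004776 hr


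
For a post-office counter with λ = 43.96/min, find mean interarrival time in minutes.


Mean interarrival time = 1/λ = 1/43.96 minute = 0.02275 minute
In minutes: 0.02275 × 1 = 0.02275 min

Final: 0.02275 min


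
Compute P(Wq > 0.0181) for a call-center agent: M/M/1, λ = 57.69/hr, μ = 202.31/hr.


ρ = 57.69/202.31 = 0.2852
P(Wq > t) = ρ·e^{−(μ−λ)t} = 0.2852·e^{−2.6176}
= 0.2852·0.072976 = 0.020810

Final: 0.020810


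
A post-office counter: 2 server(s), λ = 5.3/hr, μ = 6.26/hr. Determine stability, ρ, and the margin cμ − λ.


Total capacity cμ = 2·6.26 = 12.52/hr
ρ = λ/(cμ) = 5.3/12.52 = 0.4233
Stable ⇔ ρ < 1: YES
Spare capacity = cμ − λ = 12.52 − 5.3 = 7.22/hr

Final: ρ = 0.4233; stable; margin = 7.22/hr


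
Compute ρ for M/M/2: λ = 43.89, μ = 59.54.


ρ = λ/(cμ) = 43.89/(2·59.54) = 43.89/119.08 = 0.3686

Final: 0.3686


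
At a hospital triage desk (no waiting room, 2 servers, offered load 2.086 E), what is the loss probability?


B(c,a) = (a^c/c!) / Σ_{k=0}^{c} a^k/k!
a^2/2! = 2.175698
Σ terms (k=0..2): 1.00000 + 2.08600 + 2.17570 = 5.261698
B = 2.175698/5.261698 = 0.413497

Final: 0.413497


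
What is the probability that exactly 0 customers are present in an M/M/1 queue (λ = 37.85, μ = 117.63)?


ρ = 37.85/117.63 = 0.3218
P_n = (1−ρ)·ρ^n = (1 − 0.3218)·0.3218^0 = 0.6782·1.000000 = 0.678228

Final: 0.678228


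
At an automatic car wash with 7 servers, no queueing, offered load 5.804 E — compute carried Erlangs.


B(7,5.804) = 0.172284 (Erlang-B)
Carried load = a(1 − B) = 5.804·(1 − 0.172284) = 5.804·0.827716 = 4.8041 E

Final: 4.8041 Erlangs


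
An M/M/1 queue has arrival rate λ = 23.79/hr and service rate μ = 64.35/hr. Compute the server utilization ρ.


ρ = λ/μ = 23.79/64.35 = 0.3697

Final: 0.3697


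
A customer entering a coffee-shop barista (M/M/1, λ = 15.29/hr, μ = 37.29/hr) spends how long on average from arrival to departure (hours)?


W = 1/(μ−λ) = 1/(37.29 − 15.29) = 1/22.00 = 0.04545 hr

Final: 0.04545 hr


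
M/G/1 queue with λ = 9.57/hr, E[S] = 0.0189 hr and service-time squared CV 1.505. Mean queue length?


ρ = λ·E[S] = 9.57·0.0189 = 0.1809
Lq = ρ²(1+C_s²)/(2(1−ρ)) = 0.03272·(1+1.505)/(2·0.8191)
= 0.03272·2.5050/1.6383 = 0.05002

Final: 0.05002


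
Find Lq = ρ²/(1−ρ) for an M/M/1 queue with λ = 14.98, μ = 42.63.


ρ = 14.98/42.63 = 0.3514
Lq = ρ²/(1−ρ) = 0.1235/0.6486 = 0.1904

Final: 0.1904


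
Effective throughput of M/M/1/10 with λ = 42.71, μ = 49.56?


ρ = 0.8618; P_K = (1−ρ)ρ^10/(1−ρ^11) = 0.038778
λ_eff = λ(1 − P_K) = 42.71·(1 − 0.038778) = 42.71·0.961222 = 41.0538 /hr

Final: 41.0538 /hr


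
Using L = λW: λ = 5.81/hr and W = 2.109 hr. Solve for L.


L = λW = 5.81·2.109 = 12.2533

Final: 12.2533


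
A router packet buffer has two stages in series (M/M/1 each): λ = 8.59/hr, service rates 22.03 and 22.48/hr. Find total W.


Each node sees arrival rate λ = 8.59/hr (tandem ⇒ throughput preserved).
W₁ = 1/(μ₁−λ) = 1/(22.03−8.59) = 0.07440 hr
W₂ = 1/(μ₂−λ) = 1/(22.48−8.59) = 0.07199 hr
W_total = W₁ + W₂ = 0.07440 + 0.07199 = 0.14640 hr

Final: 0.14640 hr


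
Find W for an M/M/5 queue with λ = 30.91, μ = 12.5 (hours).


a = 2.4728; ρ = 0.4946; P₀ = 0.082423
Lq = P₀·a^c·ρ/(c!(1−ρ)²) = 0.12294
Wq = Lq/λ = 0.12294/30.91 = 0.003977 hr
W = Wq + 1/μ = 0.003977 + 0.08000 = 0.08398 hr

Final: 0.08398 hr


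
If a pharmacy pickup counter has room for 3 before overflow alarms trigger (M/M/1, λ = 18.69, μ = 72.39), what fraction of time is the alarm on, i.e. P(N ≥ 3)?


ρ = 18.69/72.39 = 0.2582
P(N ≥ n) = ρ^n = 0.2582^3 = 0.017210

Final: 0.017210


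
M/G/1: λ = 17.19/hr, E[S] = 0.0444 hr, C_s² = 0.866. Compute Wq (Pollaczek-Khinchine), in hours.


ρ = λ·E[S] = 17.19·0.0444 = 0.7632
E[S²] = E[S]²(1+C_s²) = 0.0444²·(1+0.866) = 0.003679
Wq = λ·E[S²]/(2(1−ρ)) = 17.19·0.003679/(2·0.2368) = 0.13354 hr

Final: 0.13354 hr


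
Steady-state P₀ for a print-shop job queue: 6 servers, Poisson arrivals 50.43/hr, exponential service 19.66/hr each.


a = λ/μ = 50.43/19.66 = 2.5651; ρ = a/c = 0.4275
Σ_{k=0}^{5} a^k/k! (terms k=0..5) = 1.00000 + 2.56511 + 3.28989 + 2.81297 + 1.80389 + 0.92544 = 12.39729
Tail: a^6/(6!(1−ρ)) = 284.86083/(720·0.5725) = 0.69110
P₀ = 1/(12.39729 + 0.69110) = 1/13.08839 = 0.076404

Final: 0.076404


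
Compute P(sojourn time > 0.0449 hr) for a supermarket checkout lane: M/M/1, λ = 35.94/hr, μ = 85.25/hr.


W ~ Exponential(μ−λ) for M/M/1.
μ − λ = 85.25 − 35.94 = 49.3100
P(W > t) = e^{−(μ−λ)t} = e^{−2.2140} = 0.109261

Final: 0.109261


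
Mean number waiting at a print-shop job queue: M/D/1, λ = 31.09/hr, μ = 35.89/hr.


ρ = 31.09/35.89 = 0.8663
M/D/1: Lq = ρ²/(2(1−ρ)) = 0.7504/(2·0.1337) = 2.80541

Final: 2.80541


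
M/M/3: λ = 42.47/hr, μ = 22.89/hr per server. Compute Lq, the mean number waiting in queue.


a = λ/μ = 1.8554; ρ = a/3 = 0.6185
P₀ = 0.135745
Lq = P₀·a^c·ρ / (c!·(1−ρ)²) = 0.135745·6.38718·0.6185/(6·0.14557)
= 0.61394

Final: 0.61394


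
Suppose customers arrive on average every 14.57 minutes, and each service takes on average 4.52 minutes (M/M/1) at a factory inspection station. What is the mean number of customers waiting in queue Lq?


λ = 60/14.57 = 4.1181 /hr
μ = 60/4.52 = 13.2743 /hr
ρ = λ/μ = 4.1181/13.2743 = 0.3102
Lq = ρ²/(1−ρ) = 0.09624/0.6898 = 0.1395

Final: 0.1395


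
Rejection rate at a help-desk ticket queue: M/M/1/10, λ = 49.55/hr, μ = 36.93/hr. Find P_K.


ρ = λ/μ = 49.55/36.93 = 1.3417
P_K = (1−ρ)ρ^K/(1−ρ^(K+1)) = (-0.3417·18.907909)/(1 − 25.369264)
= -6.461354/-24.369264 = 0.265144

Final: 0.265144


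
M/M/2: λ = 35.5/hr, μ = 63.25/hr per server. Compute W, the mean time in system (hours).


a = 0.5613; ρ = 0.2806; P₀ = 0.561728
Lq = P₀·a^c·ρ/(c!(1−ρ)²) = 0.04798
Wq = Lq/λ = 0.04798/35.5 = 0.001352 hr
W = Wq + 1/μ = 0.001352 + 0.01581 = 0.01716 hr

Final: 0.01716 hr


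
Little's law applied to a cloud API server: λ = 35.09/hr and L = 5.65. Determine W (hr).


W = L/λ = 5.65/35.09 = 0.1610 hr

Final: 0.1610 hr


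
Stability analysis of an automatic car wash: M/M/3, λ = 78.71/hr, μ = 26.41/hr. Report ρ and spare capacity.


Total capacity cμ = 3·26.41 = 79.23/hr
ρ = λ/(cμ) = 78.71/79.23 = 0.9934
Stable ⇔ ρ < 1: YES
Spare capacity = cμ − λ = 79.23 − 78.71 = 0.52/hr

Final: ρ = 0.9934; stable; margin = 0.52/hr


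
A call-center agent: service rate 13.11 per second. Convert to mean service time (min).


Mean service time = 1/μ = 1/13.11 second = 0.07628 second
In minutes: 0.07628 × 0.0166667 = 0.001271 min

Final: 0.001271 min


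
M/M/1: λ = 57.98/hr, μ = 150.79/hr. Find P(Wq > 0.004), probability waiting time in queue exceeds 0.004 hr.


ρ = 57.98/150.79 = 0.3845
P(Wq > t) = ρ·e^{−(μ−λ)t} = 0.3845·e^{−0.3712}
= 0.3845·0.689878 = 0.265264

Final: 0.265264


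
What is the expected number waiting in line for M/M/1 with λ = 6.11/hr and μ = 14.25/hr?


ρ = 6.11/14.25 = 0.4288
Lq = ρ²/(1−ρ) = 0.1838/0.5712 = 0.3218

Final: 0.3218


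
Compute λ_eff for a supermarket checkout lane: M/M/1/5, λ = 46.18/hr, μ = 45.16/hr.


ρ = 1.0226; P_K = (1−ρ)ρ^5/(1−ρ^6) = 0.176110
λ_eff = λ(1 − P_K) = 46.18·(1 − 0.176110) = 46.18·0.823890 = 38.0473 /hr

Final: 38.0473 /hr


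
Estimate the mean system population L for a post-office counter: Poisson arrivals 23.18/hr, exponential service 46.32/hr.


ρ = λ/μ = 23.18/46.32 = 0.5004
L = ρ/(1−ρ) = 0.5004/(1 − 0.5004) = 0.5004/0.4996 = 1.0017

Final: 1.0017


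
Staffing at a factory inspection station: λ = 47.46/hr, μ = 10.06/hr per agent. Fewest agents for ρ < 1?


Stability requires cμ > λ ⇔ c > λ/μ.
λ/μ = 47.46/10.06 = 4.7177
Minimum integer c = ⌊4.7177⌋ + 1 = 5
Check: 5·10.06 = 50.30 > 47.46, while 4·10.06 = 40.24 ≤ 47.46

Final: 5 servers


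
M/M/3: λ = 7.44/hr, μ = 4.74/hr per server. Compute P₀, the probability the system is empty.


a = λ/μ = 7.44/4.74 = 1.5696; ρ = a/c = 0.5232
Σ_{k=0}^{2} a^k/k! (terms k=0..2) = 1.00000 + 1.56962 + 1.23185 = 3.80147
Tail: a^3/(3!(1−ρ)) = 3.86709/(6·0.4768) = 1.35177
P₀ = 1/(3.80147 + 1.35177) = 1/5.15324 = 0.194053

Final: 0.194053


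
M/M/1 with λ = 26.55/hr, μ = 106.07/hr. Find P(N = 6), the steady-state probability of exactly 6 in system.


ρ = 26.55/106.07 = 0.2503
P_n = (1−ρ)·ρ^n = (1 − 0.2503)·0.2503^6 = 0.7497·0.0002459 = 0.0001844

Final: 0.0001844


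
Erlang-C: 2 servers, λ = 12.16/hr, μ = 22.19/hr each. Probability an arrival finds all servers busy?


a = λ/μ = 0.5480; ρ = a/2 = 0.2740
P₀ = 0.569862 (from M/M/c formula)
C(c,a) = [a^c/(c!(1−ρ))]·P₀ = [0.30030/(2·0.7260)]·0.569862
= 0.20682·0.569862 = 0.117857

Final: 0.117857


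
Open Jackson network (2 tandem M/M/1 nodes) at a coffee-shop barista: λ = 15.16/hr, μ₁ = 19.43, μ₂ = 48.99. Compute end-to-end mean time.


Each node sees arrival rate λ = 15.16/hr (tandem ⇒ throughput preserved).
W₁ = 1/(μ₁−λ) = 1/(19.43−15.16) = 0.23419 hr
W₂ = 1/(μ₂−λ) = 1/(48.99−15.16) = 0.02956 hr
W_total = W₁ + W₂ = 0.23419 + 0.02956 = 0.26375 hr

Final: 0.26375 hr


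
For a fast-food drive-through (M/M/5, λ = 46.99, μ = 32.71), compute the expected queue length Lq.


a = λ/μ = 1.4366; ρ = a/5 = 0.2873
P₀ = 0.237444
Lq = P₀·a^c·ρ / (c!·(1−ρ)²) = 0.237444·6.11821·0.2873/(120·0.50792)
= 0.006848

Final: 0.006848


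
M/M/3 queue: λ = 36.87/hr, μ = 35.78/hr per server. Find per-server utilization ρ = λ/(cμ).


ρ = λ/(cμ) = 36.87/(3·35.78) = 36.87/107.34 = 0.3435

Final: 0.3435


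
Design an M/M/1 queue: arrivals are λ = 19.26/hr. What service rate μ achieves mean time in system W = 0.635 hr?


W = 1/(μ−λ) ⇒ μ − λ = 1/W = 1/0.635 = 1.5748
μ = λ + 1/W = 19.26 + 1.5748 = 20.8348 per hr

Final: 20.8348 /hr


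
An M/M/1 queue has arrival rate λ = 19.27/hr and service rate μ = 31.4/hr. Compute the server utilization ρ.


ρ = λ/μ = 19.27/31.4 = 0.6137

Final: 0.6137


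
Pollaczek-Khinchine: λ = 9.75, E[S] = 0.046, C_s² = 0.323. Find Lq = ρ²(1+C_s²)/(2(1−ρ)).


ρ = λ·E[S] = 9.75·0.046 = 0.4485
Lq = ρ²(1+C_s²)/(2(1−ρ)) = 0.2012·(1+0.323)/(2·0.5515)
= 0.2012·1.3230/1.1030 = 0.24127

Final: 0.24127


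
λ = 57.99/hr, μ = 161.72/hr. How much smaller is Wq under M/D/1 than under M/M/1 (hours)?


ρ = 57.99/161.72 = 0.3586
Wq(M/M/1) = ρ/(μ−λ) = 0.3586/103.73 = 0.003457 hr
Wq(M/D/1) = ρ/(2(μ−λ)) = 0.001728 hr
Savings = 0.003457 − 0.001728 = 0.001728 hr

Final: 0.001728 hr


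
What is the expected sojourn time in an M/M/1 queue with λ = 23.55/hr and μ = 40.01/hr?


W = 1/(μ−λ) = 1/(40.01 − 23.55) = 1/16.46 = 0.06075 hr

Final: 0.06075 hr


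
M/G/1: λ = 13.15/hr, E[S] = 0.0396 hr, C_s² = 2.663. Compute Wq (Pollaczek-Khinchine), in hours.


ρ = λ·E[S] = 13.15·0.0396 = 0.5207
E[S²] = E[S]²(1+C_s²) = 0.0396²·(1+2.663) = 0.005744
Wq = λ·E[S²]/(2(1−ρ)) = 13.15·0.005744/(2·0.4793) = 0.07880 hr

Final: 0.07880 hr


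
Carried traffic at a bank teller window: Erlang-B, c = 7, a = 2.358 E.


B(7,2.358) = 0.007632 (Erlang-B)
Carried load = a(1 − B) = 2.358·(1 − 0.007632) = 2.358·0.992368 = 2.3400 E

Final: 2.3400 Erlangs


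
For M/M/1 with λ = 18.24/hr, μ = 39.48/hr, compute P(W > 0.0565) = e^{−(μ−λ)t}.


W ~ Exponential(μ−λ) for M/M/1.
μ − λ = 39.48 − 18.24 = 21.2400
P(W > t) = e^{−(μ−λ)t} = e^{−1.2001} = 0.301176

Final: 0.301176


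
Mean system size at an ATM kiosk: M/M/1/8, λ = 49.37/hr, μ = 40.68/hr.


ρ = 49.37/40.68 = 1.2136
L = ρ[1 − (K+1)ρ^K + Kρ^(K+1)] / [(1−ρ)(1−ρ^(K+1))]
Numerator: 1.2136·(1 − 9·4.706060 + 8·5.711361) = 5.262676
Denominator: (-0.2136)·(-4.711361) = 1.006434
L = 5.262676/1.006434 = 5.2290

Final: 5.2290


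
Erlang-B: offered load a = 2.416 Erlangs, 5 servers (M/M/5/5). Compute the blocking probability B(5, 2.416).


B(c,a) = (a^c/c!) / Σ_{k=0}^{c} a^k/k!
a^5/5! = 0.685967
Σ terms (k=0..5): 1.00000 + 2.41600 + 2.91853 + 2.35039 + 1.41963 + 0.68597 = 10.790517
B = 0.685967/10.790517 = 0.063571

Final: 0.063571


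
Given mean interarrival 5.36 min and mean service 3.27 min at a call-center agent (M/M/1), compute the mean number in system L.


λ = 60/5.36 = 11.1940 /hr
μ = 60/3.27 = 18.3486 /hr
ρ = λ/μ = 11.1940/18.3486 = 0.6101
L = ρ/(1−ρ) = 0.6101/0.3899 = 1.5646

Final: 1.5646


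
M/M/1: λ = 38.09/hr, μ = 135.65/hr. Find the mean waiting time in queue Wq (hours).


ρ = 38.09/135.65 = 0.2808
Wq = ρ/(μ−λ) = 0.2808/(135.65 − 38.09) = 0.2808/97.56 = 0.002878 hr

Final: 0.002878 hr


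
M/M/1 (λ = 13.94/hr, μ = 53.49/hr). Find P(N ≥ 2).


ρ = 13.94/53.49 = 0.2606
P(N ≥ n) = ρ^n = 0.2606^2 = 0.067917

Final: 0.067917


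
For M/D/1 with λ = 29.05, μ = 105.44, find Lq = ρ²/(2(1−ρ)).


ρ = 29.05/105.44 = 0.2755
M/D/1: Lq = ρ²/(2(1−ρ)) = 0.07591/(2·0.7245) = 0.05239

Final: 0.05239


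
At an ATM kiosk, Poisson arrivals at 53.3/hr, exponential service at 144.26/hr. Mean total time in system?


W = 1/(μ−λ) = 1/(144.26 − 53.3) = 1/90.96 = 0.01099 hr

Final: 0.01099 hr


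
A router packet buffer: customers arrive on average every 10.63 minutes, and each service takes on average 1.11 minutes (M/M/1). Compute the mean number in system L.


λ = 60/10.63 = 5.6444 /hr
μ = 60/1.11 = 54.0541 /hr
ρ = λ/μ = 5.6444/54.0541 = 0.1044
L = ρ/(1−ρ) = 0.1044/0.8956 = 0.1166

Final: 0.1166


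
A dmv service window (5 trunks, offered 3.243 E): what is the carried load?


B(5,3.243) = 0.131198 (Erlang-B)
Carried load = a(1 − B) = 3.243·(1 − 0.131198) = 3.243·0.868802 = 2.8175 E

Final: 2.8175 Erlangs


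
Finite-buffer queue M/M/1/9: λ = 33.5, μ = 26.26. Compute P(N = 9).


ρ = λ/μ = 33.5/26.26 = 1.2757
P_K = (1−ρ)ρ^K/(1−ρ^(K+1)) = (-0.2757·8.948511)/(1 − 11.415655)
= -2.467145/-10.415655 = 0.236869

Final: 0.236869


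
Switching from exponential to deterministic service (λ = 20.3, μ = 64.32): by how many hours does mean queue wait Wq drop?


ρ = 20.3/64.32 = 0.3156
Wq(M/M/1) = ρ/(μ−λ) = 0.3156/44.02 = 0.007170 hr
Wq(M/D/1) = ρ/(2(μ−λ)) = 0.003585 hr
Savings = 0.007170 − 0.003585 = 0.003585 hr

Final: 0.003585 hr


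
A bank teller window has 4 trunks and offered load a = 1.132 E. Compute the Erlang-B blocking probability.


B(c,a) = (a^c/c!) / Σ_{k=0}^{c} a^k/k!
a^4/4! = 0.068419
Σ terms (k=0..4): 1.00000 + 1.13200 + 0.64071 + 0.24176 + 0.06842 = 3.082893
B = 0.068419/3.082893 = 0.022193

Final: 0.022193


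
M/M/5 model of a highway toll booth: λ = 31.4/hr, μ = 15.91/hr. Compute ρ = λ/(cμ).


ρ = λ/(cμ) = 31.4/(5·15.91) = 31.4/79.55 = 0.3947

Final: 0.3947


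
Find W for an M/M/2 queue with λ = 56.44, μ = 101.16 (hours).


a = 0.5579; ρ = 0.2790; P₀ = 0.563766
Lq = P₀·a^c·ρ/(c!(1−ρ)²) = 0.04708
Wq = Lq/λ = 0.04708/56.44 = 0.0008342 hr
W = Wq + 1/μ = 0.0008342 + 0.009885 = 0.01072 hr

Final: 0.01072 hr


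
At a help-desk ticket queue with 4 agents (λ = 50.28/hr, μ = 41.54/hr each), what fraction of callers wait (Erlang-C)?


a = λ/μ = 1.2104; ρ = a/4 = 0.3026
P₀ = 0.297025 (from M/M/c formula)
C(c,a) = [a^c/(c!(1−ρ))]·P₀ = [2.14642/(24·0.6974)]·0.297025
= 0.12824·0.297025 = 0.038090

Final: 0.038090


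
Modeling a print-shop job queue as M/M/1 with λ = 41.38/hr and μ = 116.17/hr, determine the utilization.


ρ = λ/μ = 41.38/116.17 = 0.3562

Final: 0.3562


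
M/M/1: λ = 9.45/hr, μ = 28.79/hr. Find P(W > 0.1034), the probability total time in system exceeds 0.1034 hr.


W ~ Exponential(μ−λ) for M/M/1.
μ − λ = 28.79 − 9.45 = 19.3400
P(W > t) = e^{−(μ−λ)t} = e^{−1.9998} = 0.135368

Final: 0.135368


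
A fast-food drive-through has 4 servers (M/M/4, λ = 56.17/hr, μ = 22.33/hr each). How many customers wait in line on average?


a = λ/μ = 2.5155; ρ = a/4 = 0.6289
P₀ = 0.072323
Lq = P₀·a^c·ρ / (c!·(1−ρ)²) = 0.072323·40.03712·0.6289/(24·0.13774)
= 0.55083

Final: 0.55083


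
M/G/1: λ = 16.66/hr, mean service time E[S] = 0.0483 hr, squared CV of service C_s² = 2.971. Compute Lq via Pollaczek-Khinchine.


ρ = λ·E[S] = 16.66·0.0483 = 0.8047
Lq = ρ²(1+C_s²)/(2(1−ρ)) = 0.6475·(1+2.971)/(2·0.1953)
= 0.6475·3.9710/0.3906 = 6.58208

Final: 6.58208


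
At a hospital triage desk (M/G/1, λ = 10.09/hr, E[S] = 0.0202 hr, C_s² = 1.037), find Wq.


ρ = λ·E[S] = 10.09·0.0202 = 0.2038
E[S²] = E[S]²(1+C_s²) = 0.0202²·(1+1.037) = 0.0008312
Wq = λ·E[S²]/(2(1−ρ)) = 10.09·0.0008312/(2·0.7962) = 0.005267 hr

Final: 0.005267 hr


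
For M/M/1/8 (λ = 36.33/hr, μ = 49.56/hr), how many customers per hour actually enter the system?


ρ = 0.7331; P_K = (1−ρ)ρ^8/(1−ρ^9) = 0.023708
λ_eff = λ(1 − P_K) = 36.33·(1 − 0.023708) = 36.33·0.976292 = 35.4687 /hr

Final: 35.4687 /hr


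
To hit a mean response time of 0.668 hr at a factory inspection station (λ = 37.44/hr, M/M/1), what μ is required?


W = 1/(μ−λ) ⇒ μ − λ = 1/W = 1/0.668 = 1.4970
μ = λ + 1/W = 37.44 + 1.4970 = 38.9370 per hr

Final: 38.9370 /hr


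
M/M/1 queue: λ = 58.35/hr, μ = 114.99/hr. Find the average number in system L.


ρ = λ/μ = 58.35/114.99 = 0.5074
L = ρ/(1−ρ) = 0.5074/(1 − 0.5074) = 0.5074/0.4926 = 1.0302

Final: 1.0302


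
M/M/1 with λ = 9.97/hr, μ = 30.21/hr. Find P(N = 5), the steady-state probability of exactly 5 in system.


ρ = 9.97/30.21 = 0.3300
P_n = (1−ρ)·ρ^n = (1 − 0.3300)·0.3300^5 = 0.6700·0.003915 = 0.002623

Final: 0.002623


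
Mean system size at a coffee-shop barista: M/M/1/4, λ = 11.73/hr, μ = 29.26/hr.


ρ = 11.73/29.26 = 0.4009
L = ρ[1 − (K+1)ρ^K + Kρ^(K+1)] / [(1−ρ)(1−ρ^(K+1))]
Numerator: 0.4009·(1 − 5·0.025828 + 4·0.010354) = 0.365721
Denominator: (0.5991)·(0.989646) = 0.592908
L = 0.365721/0.592908 = 0.6168

Final: 0.6168


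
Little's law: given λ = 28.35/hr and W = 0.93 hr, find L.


L = λW = 28.35·0.93 = 26.3655

Final: 26.3655


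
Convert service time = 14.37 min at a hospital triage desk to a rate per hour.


μ = 1/(service time) in consistent units.
1 hour = 60 min, so μ = 60/14.37 = 4.1754 per hour

Final: 4.1754 /hr


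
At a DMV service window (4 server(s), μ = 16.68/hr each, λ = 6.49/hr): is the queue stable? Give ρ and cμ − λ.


Total capacity cμ = 4·16.68 = 66.72/hr
ρ = λ/(cμ) = 6.49/66.72 = 0.09727
Stable ⇔ ρ < 1: YES
Spare capacity = cμ − λ = 66.72 − 6.49 = 60.23/hr

Final: ρ = 0.09727; stable; margin = 60.23/hr


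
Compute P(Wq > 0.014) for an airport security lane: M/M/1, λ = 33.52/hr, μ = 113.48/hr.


ρ = 33.52/113.48 = 0.2954
P(Wq > t) = ρ·e^{−(μ−λ)t} = 0.2954·e^{−1.1194}
= 0.2954·0.326463 = 0.096431

Final: 0.096431


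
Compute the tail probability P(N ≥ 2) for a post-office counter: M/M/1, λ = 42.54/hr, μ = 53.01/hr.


ρ = 42.54/53.01 = 0.8025
P(N ≥ n) = ρ^n = 0.8025^2 = 0.643990

Final: 0.643990


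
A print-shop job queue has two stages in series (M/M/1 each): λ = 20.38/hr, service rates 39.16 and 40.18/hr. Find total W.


Each node sees arrival rate λ = 20.38/hr (tandem ⇒ throughput preserved).
W₁ = 1/(μ₁−λ) = 1/(39.16−20.38) = 0.05325 hr
W₂ = 1/(μ₂−λ) = 1/(40.18−20.38) = 0.05051 hr
W_total = W₁ + W₂ = 0.05325 + 0.05051 = 0.10375 hr

Final: 0.10375 hr


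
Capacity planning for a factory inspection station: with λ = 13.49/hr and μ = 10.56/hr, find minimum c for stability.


Stability requires cμ > λ ⇔ c > λ/μ.
λ/μ = 13.49/10.56 = 1.2775
Minimum integer c = ⌊1.2775⌋ + 1 = 2
Check: 2·10.56 = 21.12 > 13.49, while 1·10.56 = 10.56 ≤ 13.49

Final: 2 servers


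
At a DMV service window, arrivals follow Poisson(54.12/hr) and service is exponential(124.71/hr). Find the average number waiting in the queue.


ρ = 54.12/124.71 = 0.4340
Lq = ρ²/(1−ρ) = 0.1883/0.5660 = 0.3327

Final: 0.3327


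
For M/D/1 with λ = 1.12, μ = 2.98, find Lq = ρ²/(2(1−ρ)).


ρ = 1.12/2.98 = 0.3758
M/D/1: Lq = ρ²/(2(1−ρ)) = 0.1413/(2·0.6242) = 0.11316

Final: 0.11316


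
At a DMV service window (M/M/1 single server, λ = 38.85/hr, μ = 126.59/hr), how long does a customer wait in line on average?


ρ = 38.85/126.59 = 0.3069
Wq = ρ/(μ−λ) = 0.3069/(126.59 − 38.85) = 0.3069/87.74 = 0.003498 hr

Final: 0.003498 hr


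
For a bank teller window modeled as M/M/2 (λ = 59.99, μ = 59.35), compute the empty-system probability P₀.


a = λ/μ = 59.99/59.35 = 1.0108; ρ = a/c = 0.5054
Σ_{k=0}^{1} a^k/k! (terms k=0..1) = 1.00000 + 1.01078 = 2.01078
Tail: a^2/(2!(1−ρ)) = 1.02168/(2·0.4946) = 1.03282
P₀ = 1/(2.01078 + 1.03282) = 1/3.04360 = 0.328558

Final: 0.328558


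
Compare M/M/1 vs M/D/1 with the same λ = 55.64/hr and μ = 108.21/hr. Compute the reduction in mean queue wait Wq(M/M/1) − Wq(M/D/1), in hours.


ρ = 55.64/108.21 = 0.5142
Wq(M/M/1) = ρ/(μ−λ) = 0.5142/52.57 = 0.009781 hr
Wq(M/D/1) = ρ/(2(μ−λ)) = 0.004890 hr
Savings = 0.009781 − 0.004890 = 0.004890 hr

Final: 0.004890 hr


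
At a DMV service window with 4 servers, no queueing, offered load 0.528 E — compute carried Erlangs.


B(4,0.528) = 0.001910 (Erlang-B)
Carried load = a(1 − B) = 0.528·(1 − 0.001910) = 0.528·0.998090 = 0.5270 E

Final: 0.5270 Erlangs


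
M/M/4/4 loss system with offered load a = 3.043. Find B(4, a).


B(c,a) = (a^c/c!) / Σ_{k=0}^{c} a^k/k!
a^4/4! = 3.572700
Σ terms (k=0..4): 1.00000 + 3.04300 + 4.62992 + 4.69629 + 3.57270 = 16.941911
B = 3.572700/16.941911 = 0.210879

Final: 0.210879


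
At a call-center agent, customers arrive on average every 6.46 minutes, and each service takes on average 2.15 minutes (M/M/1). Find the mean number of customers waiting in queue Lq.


λ = 60/6.46 = 9.2879 /hr
μ = 60/2.15 = 27.9070 /hr
ρ = λ/μ = 9.2879/27.9070 = 0.3328
Lq = ρ²/(1−ρ) = 0.1108/0.6672 = 0.1660

Final: 0.1660


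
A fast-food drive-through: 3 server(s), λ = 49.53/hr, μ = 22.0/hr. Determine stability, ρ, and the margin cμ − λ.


Total capacity cμ = 3·22.0 = 66.00/hr
ρ = λ/(cμ) = 49.53/66.00 = 0.7505
Stable ⇔ ρ < 1: YES
Spare capacity = cμ − λ = 66.00 − 49.53 = 16.47/hr

Final: ρ = 0.7505; stable; margin = 16.47/hr


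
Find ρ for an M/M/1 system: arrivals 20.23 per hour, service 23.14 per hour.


ρ = λ/μ = 20.23/23.14 = 0.8742

Final: 0.8742


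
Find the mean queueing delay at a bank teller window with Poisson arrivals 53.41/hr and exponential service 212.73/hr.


ρ = 53.41/212.73 = 0.2511
Wq = ρ/(μ−λ) = 0.2511/(212.73 − 53.41) = 0.2511/159.32 = 0.001576 hr

Final: 0.001576 hr


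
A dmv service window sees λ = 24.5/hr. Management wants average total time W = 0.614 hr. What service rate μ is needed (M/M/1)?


W = 1/(μ−λ) ⇒ μ − λ = 1/W = 1/0.614 = 1.6287
μ = λ + 1/W = 24.5 + 1.6287 = 26.1287 per hr

Final: 26.1287 /hr


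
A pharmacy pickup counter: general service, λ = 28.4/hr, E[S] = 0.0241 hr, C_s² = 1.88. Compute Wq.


ρ = λ·E[S] = 28.4·0.0241 = 0.6844
E[S²] = E[S]²(1+C_s²) = 0.0241²·(1+1.88) = 0.001673
Wq = λ·E[S²]/(2(1−ρ)) = 28.4·0.001673/(2·0.3156) = 0.07527 hr

Final: 0.07527 hr


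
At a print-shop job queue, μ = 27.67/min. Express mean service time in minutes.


Mean service time = 1/μ = 1/27.67 minute = 0.03614 minute
In minutes: 0.03614 × 1 = 0.03614 min

Final: 0.03614 min


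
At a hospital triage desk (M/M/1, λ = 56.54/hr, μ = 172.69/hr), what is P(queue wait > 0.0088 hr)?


ρ = 56.54/172.69 = 0.3274
P(Wq > t) = ρ·e^{−(μ−λ)t} = 0.3274·e^{−1.0221}
= 0.3274·0.359831 = 0.117811

Final: 0.117811


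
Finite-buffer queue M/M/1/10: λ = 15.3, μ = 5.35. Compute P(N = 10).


ρ = λ/μ = 15.3/5.35 = 2.8598
P_K = (1−ρ)ρ^K/(1−ρ^(K+1)) = (-1.8598·36591.186153)/(1 − 104643.952924)
= -68052.766771/-104642.952924 = 0.650333

Final: 0.650333


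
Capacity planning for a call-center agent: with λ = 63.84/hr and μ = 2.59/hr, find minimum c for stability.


Stability requires cμ > λ ⇔ c > λ/μ.
λ/μ = 63.84/2.59 = 24.6486
Minimum integer c = ⌊24.6486⌋ + 1 = 25
Check: 25·2.59 = 64.75 > 63.84, while 24·2.59 = 62.16 ≤ 63.84

Final: 25 servers
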